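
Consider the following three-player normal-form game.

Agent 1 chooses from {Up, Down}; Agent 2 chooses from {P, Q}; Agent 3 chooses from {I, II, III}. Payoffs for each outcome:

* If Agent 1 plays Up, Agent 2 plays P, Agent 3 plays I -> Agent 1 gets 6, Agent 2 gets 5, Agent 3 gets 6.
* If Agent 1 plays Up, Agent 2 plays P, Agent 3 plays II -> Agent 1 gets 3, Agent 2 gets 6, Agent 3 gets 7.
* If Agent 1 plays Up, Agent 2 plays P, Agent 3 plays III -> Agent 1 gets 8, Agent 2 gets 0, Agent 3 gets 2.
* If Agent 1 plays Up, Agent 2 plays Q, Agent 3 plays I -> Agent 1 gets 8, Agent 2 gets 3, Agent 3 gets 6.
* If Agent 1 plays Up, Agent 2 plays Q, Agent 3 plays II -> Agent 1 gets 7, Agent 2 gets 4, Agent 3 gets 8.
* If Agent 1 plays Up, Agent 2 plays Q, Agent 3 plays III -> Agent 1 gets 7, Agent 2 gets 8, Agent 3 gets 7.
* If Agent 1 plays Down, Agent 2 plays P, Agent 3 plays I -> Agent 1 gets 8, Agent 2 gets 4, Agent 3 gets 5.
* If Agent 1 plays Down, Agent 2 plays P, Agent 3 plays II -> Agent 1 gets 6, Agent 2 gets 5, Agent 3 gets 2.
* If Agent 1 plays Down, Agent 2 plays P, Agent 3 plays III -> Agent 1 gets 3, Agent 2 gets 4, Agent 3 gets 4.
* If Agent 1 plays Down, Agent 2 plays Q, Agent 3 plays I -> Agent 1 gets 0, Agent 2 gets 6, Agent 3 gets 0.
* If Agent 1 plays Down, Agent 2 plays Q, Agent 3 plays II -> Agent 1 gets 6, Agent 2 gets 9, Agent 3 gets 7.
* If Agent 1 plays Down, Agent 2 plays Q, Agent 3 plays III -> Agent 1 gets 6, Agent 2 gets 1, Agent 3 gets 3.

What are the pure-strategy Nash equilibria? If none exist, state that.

(Up, P, I): Agent 1 can switch to Down (6 → 8). Not NE.
(Up, P, II): Agent 1 can switch to Down (3 → 6). Not NE.
(Up, P, III): Agent 2 can switch to Q (0 → 8). Not NE.
(Up, Q, I): Agent 2 can switch to P (3 → 5). Not NE.
(Up, Q, II): Agent 2 can switch to P (4 → 6). Not NE.
(Up, Q, III): Agent 3 can switch to II (7 → 8). Not NE.
(The remaining 6 profiles each have a profitable deviation by the same check.)

none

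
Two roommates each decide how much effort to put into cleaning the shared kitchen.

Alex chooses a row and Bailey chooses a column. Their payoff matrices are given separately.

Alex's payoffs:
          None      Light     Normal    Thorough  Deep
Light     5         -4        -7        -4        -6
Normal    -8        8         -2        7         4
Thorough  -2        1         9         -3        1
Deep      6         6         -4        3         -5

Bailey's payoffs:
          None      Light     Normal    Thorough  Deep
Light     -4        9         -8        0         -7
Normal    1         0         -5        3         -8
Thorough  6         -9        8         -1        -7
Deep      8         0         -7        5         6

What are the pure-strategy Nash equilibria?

Mark each player's best response to every combination of opponents' strategies; a profile where every player is best-responding is a pure Nash equilibrium.
Alex against None: payoffs 5, -8, -2, 6 → best response Deep.
Alex against Light: payoffs -4, 8, 1, 6 → best response Normal.
Alex against Normal: payoffs -7, -2, 9, -4 → best response Thorough.
Alex against Thorough: payoffs -4, 7, -3, 3 → best response Normal.
Alex against Deep: payoffs -6, 4, 1, -5 → best response Normal.
Bailey against Light: payoffs -4, 9, -8, 0, -7 → best response Light.
Bailey against Normal: payoffs 1, 0, -5, 3, -8 → best response Thorough.
Bailey against Thorough: payoffs 6, -9, 8, -1, -7 → best response Normal.
Bailey against Deep: payoffs 8, 0, -7, 5, 6 → best response None.
Mutual best responses: (Normal, Thorough); (Thorough, Normal); (Deep, None).

(Normal, Thorough) and (Thorough, Normal) and (Deep, None)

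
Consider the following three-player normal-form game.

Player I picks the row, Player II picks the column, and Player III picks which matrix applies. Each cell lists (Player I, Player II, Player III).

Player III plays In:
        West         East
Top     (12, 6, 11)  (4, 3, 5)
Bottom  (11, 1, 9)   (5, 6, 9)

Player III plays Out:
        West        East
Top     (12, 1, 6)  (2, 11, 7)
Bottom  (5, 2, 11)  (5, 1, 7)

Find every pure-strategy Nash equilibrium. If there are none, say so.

(Top, West, In); (Bottom, East, In)

For each strategy profile, look for a profitable unilateral deviation.
(Top, West, In): Player I gets 12, best alternative 11; Player II gets 6, best alternative 3; Player III gets 11, best alternative 6. No profitable deviation — NE.
(Top, West, Out): Player II can switch to East (1 → 11). Not NE.
(Top, East, In): Player I can switch to Bottom (4 → 5). Not NE.
(Top, East, Out): Player I can switch to Bottom (2 → 5). Not NE.
(Bottom, West, In): Player I can switch to Top (11 → 12). Not NE.
(Bottom, West, Out): Player I can switch to Top (5 → 12). Not NE.
(Bottom, East, In): Player I gets 5, best alternative 4; Player II gets 6, best alternative 1; Player III gets 9, best alternative 7. No profitable deviation — NE.
(Bottom, East, Out): Player II can switch to West (1 → 2). Not NE.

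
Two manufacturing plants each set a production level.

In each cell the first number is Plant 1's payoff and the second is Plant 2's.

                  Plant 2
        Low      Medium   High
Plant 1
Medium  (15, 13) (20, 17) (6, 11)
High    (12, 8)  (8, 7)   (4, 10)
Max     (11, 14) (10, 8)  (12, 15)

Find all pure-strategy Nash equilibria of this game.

Pure-strategy Nash equilibria: (Medium, Medium), (Max, High)

(Medium, Low): Plant 2 can switch to Medium (13 → 17). Not NE.
(Medium, Medium): Plant 1 gets 20, best alternative 10; Plant 2 gets 17, best alternative 13. No profitable deviation — NE.
(Medium, High): Plant 1 can switch to Max (6 → 12). Not NE.
(High, Low): Plant 1 can switch to Medium (12 → 15). Not NE.
(High, Medium): Plant 1 can switch to Medium (8 → 20). Not NE.
(High, High): Plant 1 can switch to Medium (4 → 6). Not NE.
(Max, Low): Plant 1 can switch to Medium (11 → 15). Not NE.
(Max, Medium): Plant 1 can switch to Medium (10 → 20). Not NE.
(Max, High): Plant 1 gets 12, best alternative 6; Plant 2 gets 15, best alternative 14. No profitable deviation — NE.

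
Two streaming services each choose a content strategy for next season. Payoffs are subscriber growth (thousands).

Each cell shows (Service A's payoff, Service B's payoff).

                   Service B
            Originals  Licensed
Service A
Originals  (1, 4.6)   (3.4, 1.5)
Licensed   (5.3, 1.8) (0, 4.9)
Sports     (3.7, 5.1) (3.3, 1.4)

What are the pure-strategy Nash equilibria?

This game has no pure Nash equilibrium.

Check each profile: it is a Nash equilibrium iff no player can strictly gain by switching unilaterally.
(Originals, Originals): Service A can switch to Licensed (1 → 5.3). Not NE.
(Originals, Licensed): Service B can switch to Originals (1.5 → 4.6). Not NE.
(Licensed, Originals): Service B can switch to Licensed (1.8 → 4.9). Not NE.
(Licensed, Licensed): Service A can switch to Originals (0 → 3.4). Not NE.
(Sports, Originals): Service A can switch to Licensed (3.7 → 5.3). Not NE.
(Sports, Licensed): Service A can switch to Originals (3.3 → 3.4). Not NE.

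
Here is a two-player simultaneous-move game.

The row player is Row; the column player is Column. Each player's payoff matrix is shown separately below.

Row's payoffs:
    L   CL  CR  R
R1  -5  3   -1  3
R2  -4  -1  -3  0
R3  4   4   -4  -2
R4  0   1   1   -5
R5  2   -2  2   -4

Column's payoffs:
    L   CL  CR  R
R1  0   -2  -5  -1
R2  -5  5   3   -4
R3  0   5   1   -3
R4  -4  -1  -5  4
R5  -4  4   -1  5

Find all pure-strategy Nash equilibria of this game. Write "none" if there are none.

(R3, CL)

Row against L: payoffs -5, -4, 4, 0, 2 → best response R3.
Row against CL: payoffs 3, -1, 4, 1, -2 → best response R3.
Row against CR: payoffs -1, -3, -4, 1, 2 → best response R5.
Row against R: payoffs 3, 0, -2, -5, -4 → best response R1.
Column against R1: payoffs 0, -2, -5, -1 → best response L.
Column against R2: payoffs -5, 5, 3, -4 → best response CL.
Column against R3: payoffs 0, 5, 1, -3 → best response CL.
Column against R4: payoffs -4, -1, -5, 4 → best response R.
Column against R5: payoffs -4, 4, -1, 5 → best response R.
Mutual best responses: (R3, CL).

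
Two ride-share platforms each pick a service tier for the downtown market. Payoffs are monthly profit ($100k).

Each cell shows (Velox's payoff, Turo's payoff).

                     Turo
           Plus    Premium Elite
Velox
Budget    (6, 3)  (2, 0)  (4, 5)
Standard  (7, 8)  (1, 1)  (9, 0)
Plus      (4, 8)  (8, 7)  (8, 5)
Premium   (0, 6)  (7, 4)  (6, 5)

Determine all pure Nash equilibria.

(Budget, Plus): Velox can switch to Standard (6 → 7). Not NE.
(Budget, Premium): Velox can switch to Plus (2 → 8). Not NE.
(Budget, Elite): Velox can switch to Standard (4 → 9). Not NE.
(Standard, Plus): Velox gets 7, best alternative 6; Turo gets 8, best alternative 1. No profitable deviation — NE.
(Standard, Premium): Velox can switch to Budget (1 → 2). Not NE.
(Standard, Elite): Turo can switch to Plus (0 → 8). Not NE.
(Plus, Plus): Velox can switch to Budget (4 → 6). Not NE.
(The remaining 5 profiles each have a profitable deviation by the same check.)

Pure NE: (Standard, Plus)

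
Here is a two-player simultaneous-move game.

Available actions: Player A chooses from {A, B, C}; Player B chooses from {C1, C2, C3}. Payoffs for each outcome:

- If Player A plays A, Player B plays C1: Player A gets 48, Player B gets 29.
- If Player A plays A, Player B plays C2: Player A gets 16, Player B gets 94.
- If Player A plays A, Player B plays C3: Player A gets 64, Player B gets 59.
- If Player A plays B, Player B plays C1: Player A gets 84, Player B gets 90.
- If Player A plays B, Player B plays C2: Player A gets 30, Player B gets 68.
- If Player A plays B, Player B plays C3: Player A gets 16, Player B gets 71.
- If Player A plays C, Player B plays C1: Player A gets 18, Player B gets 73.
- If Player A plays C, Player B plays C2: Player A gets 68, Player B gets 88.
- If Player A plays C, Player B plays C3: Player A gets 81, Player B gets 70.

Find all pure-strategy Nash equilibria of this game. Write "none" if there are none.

Player A against C1: payoffs 48, 84, 18 → best response B.
Player A against C2: payoffs 16, 30, 68 → best response C.
Player A against C3: payoffs 64, 16, 81 → best response C.
Player B against A: payoffs 29, 94, 59 → best response C2.
Player B against B: payoffs 90, 68, 71 → best response C1.
Player B against C: payoffs 73, 88, 70 → best response C2.
Mutual best responses: (B, C1); (C, C2).

The pure Nash equilibria are (B, C1) and (C, C2).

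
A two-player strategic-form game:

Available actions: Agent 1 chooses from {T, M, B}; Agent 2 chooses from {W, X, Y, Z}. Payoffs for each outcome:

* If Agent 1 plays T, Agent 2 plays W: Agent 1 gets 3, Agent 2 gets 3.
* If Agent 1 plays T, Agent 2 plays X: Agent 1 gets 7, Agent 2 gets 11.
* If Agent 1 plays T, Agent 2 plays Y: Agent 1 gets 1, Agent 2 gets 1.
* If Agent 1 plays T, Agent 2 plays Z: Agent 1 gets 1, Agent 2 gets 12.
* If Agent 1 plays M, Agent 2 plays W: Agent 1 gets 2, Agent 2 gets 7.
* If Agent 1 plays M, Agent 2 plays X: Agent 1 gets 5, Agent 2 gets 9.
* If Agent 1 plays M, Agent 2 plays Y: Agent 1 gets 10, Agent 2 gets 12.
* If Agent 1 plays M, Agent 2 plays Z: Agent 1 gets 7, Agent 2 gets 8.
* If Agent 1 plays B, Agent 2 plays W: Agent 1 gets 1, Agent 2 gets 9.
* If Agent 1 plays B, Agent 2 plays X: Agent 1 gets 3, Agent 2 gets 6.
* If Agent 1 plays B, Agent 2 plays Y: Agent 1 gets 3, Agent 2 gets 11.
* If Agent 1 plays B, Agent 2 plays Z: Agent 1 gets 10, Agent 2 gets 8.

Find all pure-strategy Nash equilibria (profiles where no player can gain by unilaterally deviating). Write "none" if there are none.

(M, Y)

(T, W): Agent 2 can switch to X (3 → 11). Not NE.
(T, X): Agent 2 can switch to Z (11 → 12). Not NE.
(T, Y): Agent 1 can switch to M (1 → 10). Not NE.
(T, Z): Agent 1 can switch to M (1 → 7). Not NE.
(M, W): Agent 1 can switch to T (2 → 3). Not NE.
(M, X): Agent 1 can switch to T (5 → 7). Not NE.
(M, Y): Agent 1 gets 10, best alternative 3; Agent 2 gets 12, best alternative 9. No profitable deviation — NE.
(M, Z): Agent 1 can switch to B (7 → 10). Not NE.
(B, W): Agent 1 can switch to T (1 → 3). Not NE.
(B, X): Agent 1 can switch to T (3 → 7). Not NE.
(B, Y): Agent 1 can switch to M (3 → 10). Not NE.
(The remaining 1 profile has a profitable deviation by the same check.)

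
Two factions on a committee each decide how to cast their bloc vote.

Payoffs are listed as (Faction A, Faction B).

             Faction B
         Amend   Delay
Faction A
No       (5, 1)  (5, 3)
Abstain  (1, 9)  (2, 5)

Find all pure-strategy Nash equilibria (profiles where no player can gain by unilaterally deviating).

(No, Amend): Faction B can switch to Delay (1 → 3). Not NE.
(No, Delay): Faction A gets 5, best alternative 2; Faction B gets 3, best alternative 1. No profitable deviation — NE.
(Abstain, Amend): Faction A can switch to No (1 → 5). Not NE.
(Abstain, Delay): Faction A can switch to No (2 → 5). Not NE.

Pure NE: (No, Delay)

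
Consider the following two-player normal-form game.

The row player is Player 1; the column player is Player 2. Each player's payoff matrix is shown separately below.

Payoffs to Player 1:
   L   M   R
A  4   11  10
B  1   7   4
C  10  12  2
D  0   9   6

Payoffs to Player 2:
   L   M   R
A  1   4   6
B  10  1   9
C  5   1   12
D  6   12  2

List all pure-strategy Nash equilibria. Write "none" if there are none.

(A, L): Player 1 can switch to C (4 → 10). Not NE.
(A, M): Player 1 can switch to C (11 → 12). Not NE.
(A, R): Player 1 gets 10, best alternative 6; Player 2 gets 6, best alternative 4. No profitable deviation — NE.
(B, L): Player 1 can switch to A (1 → 4). Not NE.
(B, M): Player 1 can switch to A (7 → 11). Not NE.
(B, R): Player 1 can switch to A (4 → 10). Not NE.
(C, L): Player 2 can switch to R (5 → 12). Not NE.
(C, M): Player 2 can switch to L (1 → 5). Not NE.
(C, R): Player 1 can switch to A (2 → 10). Not NE.
(The remaining 3 profiles each have a profitable deviation by the same check.)

The unique pure-strategy Nash equilibrium is (A, R).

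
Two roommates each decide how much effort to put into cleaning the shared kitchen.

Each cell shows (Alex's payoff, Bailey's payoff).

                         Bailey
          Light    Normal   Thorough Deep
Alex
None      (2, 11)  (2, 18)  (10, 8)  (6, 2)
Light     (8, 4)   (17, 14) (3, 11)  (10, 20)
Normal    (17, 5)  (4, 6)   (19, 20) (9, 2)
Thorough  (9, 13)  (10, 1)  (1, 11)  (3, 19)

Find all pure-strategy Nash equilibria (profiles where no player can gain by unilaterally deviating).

Pure-strategy Nash equilibria: (Light, Deep); (Normal, Thorough)

Alex against Light: payoffs 2, 8, 17, 9 → best response Normal.
Alex against Normal: payoffs 2, 17, 4, 10 → best response Light.
Alex against Thorough: payoffs 10, 3, 19, 1 → best response Normal.
Alex against Deep: payoffs 6, 10, 9, 3 → best response Light.
Bailey against None: payoffs 11, 18, 8, 2 → best response Normal.
Bailey against Light: payoffs 4, 14, 11, 20 → best response Deep.
Bailey against Normal: payoffs 5, 6, 20, 2 → best response Thorough.
Bailey against Thorough: payoffs 13, 1, 11, 19 → best response Deep.
Mutual best responses: (Light, Deep); (Normal, Thorough).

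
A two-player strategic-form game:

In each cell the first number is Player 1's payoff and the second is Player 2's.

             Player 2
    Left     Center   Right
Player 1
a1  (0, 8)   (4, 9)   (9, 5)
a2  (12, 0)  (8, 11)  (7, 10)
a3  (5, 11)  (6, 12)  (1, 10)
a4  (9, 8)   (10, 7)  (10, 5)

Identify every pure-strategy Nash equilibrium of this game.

Mark each player's best response to every combination of opponents' strategies; a profile where every player is best-responding is a pure Nash equilibrium.
Player 1 against Left: payoffs 0, 12, 5, 9 → best response a2.
Player 1 against Center: payoffs 4, 8, 6, 10 → best response a4.
Player 1 against Right: payoffs 9, 7, 1, 10 → best response a4.
Player 2 against a1: payoffs 8, 9, 5 → best response Center.
Player 2 against a2: payoffs 0, 11, 10 → best response Center.
Player 2 against a3: payoffs 11, 12, 10 → best response Center.
Player 2 against a4: payoffs 8, 7, 5 → best response Left.
No profile is a mutual best response for all players.

This game has no pure Nash equilibrium.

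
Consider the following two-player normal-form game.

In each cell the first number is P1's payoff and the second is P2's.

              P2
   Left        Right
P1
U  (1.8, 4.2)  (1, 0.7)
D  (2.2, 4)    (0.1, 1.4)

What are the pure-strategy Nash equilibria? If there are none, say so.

For each player, find the best response to each opponent profile; mutual best responses are the pure NE.
P1 against Left: payoffs 1.8, 2.2 → best response D.
P1 against Right: payoffs 1, 0.1 → best response U.
P2 against U: payoffs 4.2, 0.7 → best response Left.
P2 against D: payoffs 4, 1.4 → best response Left.
Mutual best responses: (D, Left).

Pure NE: (D, Left)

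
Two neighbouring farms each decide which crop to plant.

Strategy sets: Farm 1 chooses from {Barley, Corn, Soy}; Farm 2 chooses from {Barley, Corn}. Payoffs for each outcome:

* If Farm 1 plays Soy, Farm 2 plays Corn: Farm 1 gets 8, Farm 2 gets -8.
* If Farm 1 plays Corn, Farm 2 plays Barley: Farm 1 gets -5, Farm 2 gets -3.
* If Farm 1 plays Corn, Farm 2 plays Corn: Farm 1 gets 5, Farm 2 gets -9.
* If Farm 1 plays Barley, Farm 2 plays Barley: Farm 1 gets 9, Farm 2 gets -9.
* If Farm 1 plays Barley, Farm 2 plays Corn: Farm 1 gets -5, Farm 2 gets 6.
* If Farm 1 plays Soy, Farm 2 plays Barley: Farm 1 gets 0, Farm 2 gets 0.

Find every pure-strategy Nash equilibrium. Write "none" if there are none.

No pure-strategy Nash equilibrium.

Farm 1 against Barley: payoffs 9, -5, 0 → best response Barley.
Farm 1 against Corn: payoffs -5, 5, 8 → best response Soy.
Farm 2 against Barley: payoffs -9, 6 → best response Corn.
Farm 2 against Corn: payoffs -3, -9 → best response Barley.
Farm 2 against Soy: payoffs 0, -8 → best response Barley.
No profile is a mutual best response for all players.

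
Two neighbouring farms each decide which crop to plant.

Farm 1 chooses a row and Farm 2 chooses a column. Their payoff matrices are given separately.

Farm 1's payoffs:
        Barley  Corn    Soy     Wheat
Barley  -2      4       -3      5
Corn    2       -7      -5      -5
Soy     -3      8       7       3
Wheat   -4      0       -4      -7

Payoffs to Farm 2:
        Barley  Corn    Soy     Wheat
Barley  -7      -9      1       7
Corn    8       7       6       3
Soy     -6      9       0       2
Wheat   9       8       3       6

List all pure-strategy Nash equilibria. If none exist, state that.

(Barley, Wheat); (Corn, Barley); (Soy, Corn)

Farm 1 against Barley: payoffs -2, 2, -3, -4 → best response Corn.
Farm 1 against Corn: payoffs 4, -7, 8, 0 → best response Soy.
Farm 1 against Soy: payoffs -3, -5, 7, -4 → best response Soy.
Farm 1 against Wheat: payoffs 5, -5, 3, -7 → best response Barley.
Farm 2 against Barley: payoffs -7, -9, 1, 7 → best response Wheat.
Farm 2 against Corn: payoffs 8, 7, 6, 3 → best response Barley.
Farm 2 against Soy: payoffs -6, 9, 0, 2 → best response Corn.
Farm 2 against Wheat: payoffs 9, 8, 3, 6 → best response Barley.
Mutual best responses: (Barley, Wheat); (Corn, Barley); (Soy, Corn).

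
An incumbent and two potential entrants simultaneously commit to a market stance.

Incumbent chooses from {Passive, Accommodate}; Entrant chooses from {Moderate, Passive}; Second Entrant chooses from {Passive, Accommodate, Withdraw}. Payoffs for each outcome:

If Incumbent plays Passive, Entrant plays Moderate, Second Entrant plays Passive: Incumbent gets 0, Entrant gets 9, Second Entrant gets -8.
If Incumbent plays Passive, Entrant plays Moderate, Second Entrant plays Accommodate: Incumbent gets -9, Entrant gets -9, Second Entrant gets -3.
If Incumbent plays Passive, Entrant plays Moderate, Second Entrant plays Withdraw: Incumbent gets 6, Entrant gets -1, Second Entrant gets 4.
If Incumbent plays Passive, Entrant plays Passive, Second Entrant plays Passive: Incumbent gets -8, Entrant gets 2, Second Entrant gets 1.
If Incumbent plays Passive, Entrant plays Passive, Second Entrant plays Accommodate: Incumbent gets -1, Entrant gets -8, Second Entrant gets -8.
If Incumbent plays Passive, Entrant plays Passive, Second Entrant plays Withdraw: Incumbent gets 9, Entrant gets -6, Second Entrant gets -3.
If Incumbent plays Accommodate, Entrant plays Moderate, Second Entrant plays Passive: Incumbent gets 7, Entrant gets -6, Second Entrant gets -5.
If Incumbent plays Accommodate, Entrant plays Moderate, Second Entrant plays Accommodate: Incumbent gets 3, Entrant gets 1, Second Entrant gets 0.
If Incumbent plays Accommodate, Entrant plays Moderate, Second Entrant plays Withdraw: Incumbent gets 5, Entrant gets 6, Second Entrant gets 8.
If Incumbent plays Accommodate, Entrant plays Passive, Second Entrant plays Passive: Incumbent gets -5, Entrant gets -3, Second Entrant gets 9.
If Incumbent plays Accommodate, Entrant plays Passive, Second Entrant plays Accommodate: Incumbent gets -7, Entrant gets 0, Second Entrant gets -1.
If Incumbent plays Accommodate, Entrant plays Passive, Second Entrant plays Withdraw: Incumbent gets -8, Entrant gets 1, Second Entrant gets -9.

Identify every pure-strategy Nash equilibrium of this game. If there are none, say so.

The pure Nash equilibria are (Passive, Moderate, Withdraw); (Accommodate, Passive, Passive).

For each strategy profile, look for a profitable unilateral deviation.
(Passive, Moderate, Passive): Incumbent can switch to Accommodate (0 → 7). Not NE.
(Passive, Moderate, Accommodate): Incumbent can switch to Accommodate (-9 → 3). Not NE.
(Passive, Moderate, Withdraw): Incumbent gets 6, best alternative 5; Entrant gets -1, best alternative -6; Second Entrant gets 4, best alternative -3. No profitable deviation — NE.
(Passive, Passive, Passive): Incumbent can switch to Accommodate (-8 → -5). Not NE.
(Passive, Passive, Accommodate): Second Entrant can switch to Passive (-8 → 1). Not NE.
(Passive, Passive, Withdraw): Entrant can switch to Moderate (-6 → -1). Not NE.
(Accommodate, Moderate, Passive): Entrant can switch to Passive (-6 → -3). Not NE.
(Accommodate, Moderate, Accommodate): Second Entrant can switch to Withdraw (0 → 8). Not NE.
(Accommodate, Moderate, Withdraw): Incumbent can switch to Passive (5 → 6). Not NE.
(Accommodate, Passive, Passive): Incumbent gets -5, best alternative -8; Entrant gets -3, best alternative -6; Second Entrant gets 9, best alternative -1. No profitable deviation — NE.
(Accommodate, Passive, Accommodate): Incumbent can switch to Passive (-7 → -1). Not NE.
(Accommodate, Passive, Withdraw): Incumbent can switch to Passive (-8 → 9). Not NE.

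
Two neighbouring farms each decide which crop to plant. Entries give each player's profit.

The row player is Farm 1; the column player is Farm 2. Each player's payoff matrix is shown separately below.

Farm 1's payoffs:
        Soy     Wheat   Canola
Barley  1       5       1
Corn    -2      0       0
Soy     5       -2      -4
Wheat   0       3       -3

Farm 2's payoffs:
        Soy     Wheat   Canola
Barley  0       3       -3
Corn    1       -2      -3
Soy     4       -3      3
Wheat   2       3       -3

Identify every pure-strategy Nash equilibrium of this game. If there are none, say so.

The pure Nash equilibria are (Barley, Wheat); (Soy, Soy).

Check each profile: it is a Nash equilibrium iff no player can strictly gain by switching unilaterally.
(Barley, Soy): Farm 1 can switch to Soy (1 → 5). Not NE.
(Barley, Wheat): Farm 1 gets 5, best alternative 3; Farm 2 gets 3, best alternative 0. No profitable deviation — NE.
(Barley, Canola): Farm 2 can switch to Soy (-3 → 0). Not NE.
(Corn, Soy): Farm 1 can switch to Barley (-2 → 1). Not NE.
(Corn, Wheat): Farm 1 can switch to Barley (0 → 5). Not NE.
(Corn, Canola): Farm 1 can switch to Barley (0 → 1). Not NE.
(Soy, Soy): Farm 1 gets 5, best alternative 1; Farm 2 gets 4, best alternative 3. No profitable deviation — NE.
(Soy, Wheat): Farm 1 can switch to Barley (-2 → 5). Not NE.
(Soy, Canola): Farm 1 can switch to Barley (-4 → 1). Not NE.
(Wheat, Soy): Farm 1 can switch to Barley (0 → 1). Not NE.
(Wheat, Wheat): Farm 1 can switch to Barley (3 → 5). Not NE.
(Wheat, Canola): Farm 1 can switch to Barley (-3 → 1). Not NE.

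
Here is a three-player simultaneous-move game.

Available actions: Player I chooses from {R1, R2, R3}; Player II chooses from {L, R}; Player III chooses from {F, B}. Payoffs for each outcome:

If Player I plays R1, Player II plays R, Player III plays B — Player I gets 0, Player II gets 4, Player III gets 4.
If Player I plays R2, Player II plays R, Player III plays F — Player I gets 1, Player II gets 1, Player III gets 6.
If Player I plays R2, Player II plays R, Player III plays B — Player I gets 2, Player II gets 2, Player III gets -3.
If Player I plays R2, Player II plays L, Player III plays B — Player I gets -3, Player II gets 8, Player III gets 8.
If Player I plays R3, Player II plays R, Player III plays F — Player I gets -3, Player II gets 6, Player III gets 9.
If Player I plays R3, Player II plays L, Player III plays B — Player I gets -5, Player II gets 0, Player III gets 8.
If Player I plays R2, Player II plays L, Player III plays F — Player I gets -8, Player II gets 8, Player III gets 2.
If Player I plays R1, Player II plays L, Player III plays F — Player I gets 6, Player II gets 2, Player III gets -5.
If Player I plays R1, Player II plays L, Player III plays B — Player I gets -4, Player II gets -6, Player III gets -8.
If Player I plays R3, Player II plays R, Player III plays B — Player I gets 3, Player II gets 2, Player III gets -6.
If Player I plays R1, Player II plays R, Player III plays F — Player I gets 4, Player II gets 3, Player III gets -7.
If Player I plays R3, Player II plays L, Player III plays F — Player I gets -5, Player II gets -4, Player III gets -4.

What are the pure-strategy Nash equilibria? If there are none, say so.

Mark each player's best response to every combination of opponents' strategies; a profile where every player is best-responding is a pure Nash equilibrium.
Player I against (L, F): payoffs 6, -8, -5 → best response R1.
Player I against (L, B): payoffs -4, -3, -5 → best response R2.
Player I against (R, F): payoffs 4, 1, -3 → best response R1.
Player I against (R, B): payoffs 0, 2, 3 → best response R3.
Player II against (R1, F): payoffs 2, 3 → best response R.
Player II against (R1, B): payoffs -6, 4 → best response R.
Player II against (R2, F): payoffs 8, 1 → best response L.
Player II against (R2, B): payoffs 8, 2 → best response L.
Player II against (R3, F): payoffs -4, 6 → best response R.
Player II against (R3, B): payoffs 0, 2 → best response R.
Player III against (R1, L): payoffs -5, -8 → best response F.
Player III against (R1, R): payoffs -7, 4 → best response B.
Player III against (R2, L): payoffs 2, 8 → best response B.
Player III against (R2, R): payoffs 6, -3 → best response F.
Player III against (R3, L): payoffs -4, 8 → best response B.
Player III against (R3, R): payoffs 9, -6 → best response F.
Mutual best responses: (R2, L, B).

(R2, L, B)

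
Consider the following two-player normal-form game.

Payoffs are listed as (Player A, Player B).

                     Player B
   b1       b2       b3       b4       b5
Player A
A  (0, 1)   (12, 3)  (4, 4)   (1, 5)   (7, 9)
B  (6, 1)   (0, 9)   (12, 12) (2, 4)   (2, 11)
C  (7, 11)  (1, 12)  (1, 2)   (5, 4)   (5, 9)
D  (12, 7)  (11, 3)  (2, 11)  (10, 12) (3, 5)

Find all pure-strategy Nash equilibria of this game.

(A, b1): Player A can switch to B (0 → 6). Not NE.
(A, b2): Player B can switch to b3 (3 → 4). Not NE.
(A, b3): Player A can switch to B (4 → 12). Not NE.
(A, b4): Player A can switch to B (1 → 2). Not NE.
(A, b5): Player A gets 7, best alternative 5; Player B gets 9, best alternative 5. No profitable deviation — NE.
(B, b1): Player A can switch to C (6 → 7). Not NE.
(B, b2): Player A can switch to A (0 → 12). Not NE.
(B, b3): Player A gets 12, best alternative 4; Player B gets 12, best alternative 11. No profitable deviation — NE.
(B, b4): Player A can switch to C (2 → 5). Not NE.
(B, b5): Player A can switch to A (2 → 7). Not NE.
(C, b1): Player A can switch to D (7 → 12). Not NE.
(C, b2): Player A can switch to A (1 → 12). Not NE.
(D, b4): Player A gets 10, best alternative 5; Player B gets 12, best alternative 11. No profitable deviation — NE.
(The remaining 7 profiles each have a profitable deviation by the same check.)

Pure-strategy Nash equilibria: (A, b5) and (B, b3) and (D, b4)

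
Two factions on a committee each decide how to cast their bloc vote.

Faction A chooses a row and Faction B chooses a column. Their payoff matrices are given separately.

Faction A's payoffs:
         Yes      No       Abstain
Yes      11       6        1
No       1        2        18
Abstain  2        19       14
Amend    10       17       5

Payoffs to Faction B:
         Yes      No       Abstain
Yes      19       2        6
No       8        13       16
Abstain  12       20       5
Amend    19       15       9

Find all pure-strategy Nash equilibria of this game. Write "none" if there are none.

(Yes, Yes); (No, Abstain); (Abstain, No)

Check each profile: it is a Nash equilibrium iff no player can strictly gain by switching unilaterally.
(Yes, Yes): Faction A gets 11, best alternative 10; Faction B gets 19, best alternative 6. No profitable deviation — NE.
(Yes, No): Faction A can switch to Abstain (6 → 19). Not NE.
(Yes, Abstain): Faction A can switch to No (1 → 18). Not NE.
(No, Yes): Faction A can switch to Yes (1 → 11). Not NE.
(No, No): Faction A can switch to Yes (2 → 6). Not NE.
(No, Abstain): Faction A gets 18, best alternative 14; Faction B gets 16, best alternative 13. No profitable deviation — NE.
(Abstain, Yes): Faction A can switch to Yes (2 → 11). Not NE.
(Abstain, No): Faction A gets 19, best alternative 17; Faction B gets 20, best alternative 12. No profitable deviation — NE.
(Abstain, Abstain): Faction A can switch to No (14 → 18). Not NE.
(Amend, Yes): Faction A can switch to Yes (10 → 11). Not NE.
(Amend, No): Faction A can switch to Abstain (17 → 19). Not NE.
(Amend, Abstain): Faction A can switch to No (5 → 18). Not NE.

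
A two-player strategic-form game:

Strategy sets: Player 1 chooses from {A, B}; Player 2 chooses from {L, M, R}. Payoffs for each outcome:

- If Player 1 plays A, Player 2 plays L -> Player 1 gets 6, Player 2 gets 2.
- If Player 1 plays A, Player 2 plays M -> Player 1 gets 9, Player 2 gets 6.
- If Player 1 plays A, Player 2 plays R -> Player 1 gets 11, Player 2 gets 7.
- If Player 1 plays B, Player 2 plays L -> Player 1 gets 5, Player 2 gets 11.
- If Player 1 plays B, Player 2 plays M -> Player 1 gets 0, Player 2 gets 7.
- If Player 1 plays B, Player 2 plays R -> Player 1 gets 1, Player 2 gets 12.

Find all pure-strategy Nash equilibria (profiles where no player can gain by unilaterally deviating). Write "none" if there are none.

For each strategy profile, look for a profitable unilateral deviation.
(A, L): Player 2 can switch to M (2 → 6). Not NE.
(A, M): Player 2 can switch to R (6 → 7). Not NE.
(A, R): Player 1 gets 11, best alternative 1; Player 2 gets 7, best alternative 6. No profitable deviation — NE.
(B, L): Player 1 can switch to A (5 → 6). Not NE.
(B, M): Player 1 can switch to A (0 → 9). Not NE.
(B, R): Player 1 can switch to A (1 → 11). Not NE.

(A, R)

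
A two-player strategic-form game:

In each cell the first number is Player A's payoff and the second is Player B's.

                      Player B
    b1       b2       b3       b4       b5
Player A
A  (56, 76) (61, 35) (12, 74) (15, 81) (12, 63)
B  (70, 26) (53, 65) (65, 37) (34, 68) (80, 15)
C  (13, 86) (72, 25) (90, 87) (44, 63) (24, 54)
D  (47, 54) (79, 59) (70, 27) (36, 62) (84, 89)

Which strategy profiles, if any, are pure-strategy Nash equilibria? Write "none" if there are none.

Mark each player's best response to every combination of opponents' strategies; a profile where every player is best-responding is a pure Nash equilibrium.
Player A against b1: payoffs 56, 70, 13, 47 → best response B.
Player A against b2: payoffs 61, 53, 72, 79 → best response D.
Player A against b3: payoffs 12, 65, 90, 70 → best response C.
Player A against b4: payoffs 15, 34, 44, 36 → best response C.
Player A against b5: payoffs 12, 80, 24, 84 → best response D.
Player B against A: payoffs 76, 35, 74, 81, 63 → best response b4.
Player B against B: payoffs 26, 65, 37, 68, 15 → best response b4.
Player B against C: payoffs 86, 25, 87, 63, 54 → best response b3.
Player B against D: payoffs 54, 59, 27, 62, 89 → best response b5.
Mutual best responses: (C, b3); (D, b5).

Pure-strategy Nash equilibria: (C, b3), (D, b5)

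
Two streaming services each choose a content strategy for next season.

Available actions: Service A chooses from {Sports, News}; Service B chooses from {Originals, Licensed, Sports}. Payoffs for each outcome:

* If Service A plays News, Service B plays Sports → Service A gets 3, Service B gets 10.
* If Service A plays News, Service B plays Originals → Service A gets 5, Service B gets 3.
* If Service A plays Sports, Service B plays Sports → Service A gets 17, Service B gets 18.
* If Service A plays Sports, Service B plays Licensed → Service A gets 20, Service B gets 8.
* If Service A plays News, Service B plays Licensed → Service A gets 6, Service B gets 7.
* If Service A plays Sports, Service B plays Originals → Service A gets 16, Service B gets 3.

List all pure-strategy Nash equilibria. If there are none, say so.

Check each profile: it is a Nash equilibrium iff no player can strictly gain by switching unilaterally.
(Sports, Originals): Service B can switch to Licensed (3 → 8). Not NE.
(Sports, Licensed): Service B can switch to Sports (8 → 18). Not NE.
(Sports, Sports): Service A gets 17, best alternative 3; Service B gets 18, best alternative 8. No profitable deviation — NE.
(News, Originals): Service A can switch to Sports (5 → 16). Not NE.
(News, Licensed): Service A can switch to Sports (6 → 20). Not NE.
(News, Sports): Service A can switch to Sports (3 → 17). Not NE.

Pure NE: (Sports, Sports)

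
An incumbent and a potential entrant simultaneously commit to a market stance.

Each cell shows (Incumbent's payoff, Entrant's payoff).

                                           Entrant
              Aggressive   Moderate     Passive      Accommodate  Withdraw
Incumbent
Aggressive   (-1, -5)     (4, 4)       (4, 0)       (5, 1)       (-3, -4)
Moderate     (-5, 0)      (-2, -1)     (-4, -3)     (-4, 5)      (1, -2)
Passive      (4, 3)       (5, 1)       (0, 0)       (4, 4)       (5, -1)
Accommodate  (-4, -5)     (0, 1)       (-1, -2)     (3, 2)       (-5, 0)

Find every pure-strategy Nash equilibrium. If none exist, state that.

No pure-strategy Nash equilibrium.

For each strategy profile, look for a profitable unilateral deviation.
(Aggressive, Aggressive): Incumbent can switch to Passive (-1 → 4). Not NE.
(Aggressive, Moderate): Incumbent can switch to Passive (4 → 5). Not NE.
(Aggressive, Passive): Entrant can switch to Moderate (0 → 4). Not NE.
(Aggressive, Accommodate): Entrant can switch to Moderate (1 → 4). Not NE.
(Aggressive, Withdraw): Incumbent can switch to Moderate (-3 → 1). Not NE.
(Moderate, Aggressive): Incumbent can switch to Aggressive (-5 → -1). Not NE.
(The remaining 14 profiles each have a profitable deviation by the same check.)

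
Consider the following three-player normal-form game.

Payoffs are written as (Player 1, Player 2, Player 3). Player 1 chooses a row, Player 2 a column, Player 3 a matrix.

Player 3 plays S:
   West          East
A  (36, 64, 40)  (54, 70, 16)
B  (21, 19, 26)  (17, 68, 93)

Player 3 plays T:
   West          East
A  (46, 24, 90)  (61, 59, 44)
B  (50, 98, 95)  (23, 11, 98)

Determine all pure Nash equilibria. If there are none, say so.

(A, East, T); (B, West, T)

Player 1 against (West, S): payoffs 36, 21 → best response A.
Player 1 against (West, T): payoffs 46, 50 → best response B.
Player 1 against (East, S): payoffs 54, 17 → best response A.
Player 1 against (East, T): payoffs 61, 23 → best response A.
Player 2 against (A, S): payoffs 64, 70 → best response East.
Player 2 against (A, T): payoffs 24, 59 → best response East.
Player 2 against (B, S): payoffs 19, 68 → best response East.
Player 2 against (B, T): payoffs 98, 11 → best response West.
Player 3 against (A, West): payoffs 40, 90 → best response T.
Player 3 against (A, East): payoffs 16, 44 → best response T.
Player 3 against (B, West): payoffs 26, 95 → best response T.
Player 3 against (B, East): payoffs 93, 98 → best response T.
Mutual best responses: (A, East, T); (B, West, T).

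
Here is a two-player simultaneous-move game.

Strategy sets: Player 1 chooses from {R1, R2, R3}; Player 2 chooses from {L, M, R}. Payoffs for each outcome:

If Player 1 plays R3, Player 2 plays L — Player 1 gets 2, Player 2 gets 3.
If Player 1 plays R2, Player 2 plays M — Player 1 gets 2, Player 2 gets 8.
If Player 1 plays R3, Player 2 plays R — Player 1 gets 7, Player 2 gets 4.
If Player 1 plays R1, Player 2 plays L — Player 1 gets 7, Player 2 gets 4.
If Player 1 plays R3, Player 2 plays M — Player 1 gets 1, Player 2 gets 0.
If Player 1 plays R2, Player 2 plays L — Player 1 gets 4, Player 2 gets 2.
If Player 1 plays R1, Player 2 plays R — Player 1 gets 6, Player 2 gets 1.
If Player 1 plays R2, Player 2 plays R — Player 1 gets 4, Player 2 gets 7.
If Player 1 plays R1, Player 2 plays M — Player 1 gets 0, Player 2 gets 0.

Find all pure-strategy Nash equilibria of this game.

Player 1 against L: payoffs 7, 4, 2 → best response R1.
Player 1 against M: payoffs 0, 2, 1 → best response R2.
Player 1 against R: payoffs 6, 4, 7 → best response R3.
Player 2 against R1: payoffs 4, 0, 1 → best response L.
Player 2 against R2: payoffs 2, 8, 7 → best response M.
Player 2 against R3: payoffs 3, 0, 4 → best response R.
Mutual best responses: (R1, L); (R2, M); (R3, R).

The pure Nash equilibria are (R1, L); (R2, M); (R3, R).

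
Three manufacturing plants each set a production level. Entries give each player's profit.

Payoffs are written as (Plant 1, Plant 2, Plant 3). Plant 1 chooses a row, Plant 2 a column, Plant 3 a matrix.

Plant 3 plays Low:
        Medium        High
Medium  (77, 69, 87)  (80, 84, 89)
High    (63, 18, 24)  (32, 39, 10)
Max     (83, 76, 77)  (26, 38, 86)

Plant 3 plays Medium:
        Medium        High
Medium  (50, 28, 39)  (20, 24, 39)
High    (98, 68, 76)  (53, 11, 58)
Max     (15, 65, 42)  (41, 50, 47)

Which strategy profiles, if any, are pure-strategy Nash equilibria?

(Medium, Medium, Low): Plant 1 can switch to Max (77 → 83). Not NE.
(Medium, Medium, Medium): Plant 1 can switch to High (50 → 98). Not NE.
(Medium, High, Low): Plant 1 gets 80, best alternative 32; Plant 2 gets 84, best alternative 69; Plant 3 gets 89, best alternative 39. No profitable deviation — NE.
(Medium, High, Medium): Plant 1 can switch to High (20 → 53). Not NE.
(High, Medium, Low): Plant 1 can switch to Medium (63 → 77). Not NE.
(High, Medium, Medium): Plant 1 gets 98, best alternative 50; Plant 2 gets 68, best alternative 11; Plant 3 gets 76, best alternative 24. No profitable deviation — NE.
(High, High, Low): Plant 1 can switch to Medium (32 → 80). Not NE.
(High, High, Medium): Plant 2 can switch to Medium (11 → 68). Not NE.
(Max, Medium, Low): Plant 1 gets 83, best alternative 77; Plant 2 gets 76, best alternative 38; Plant 3 gets 77, best alternative 42. No profitable deviation — NE.
(Max, Medium, Medium): Plant 1 can switch to Medium (15 → 50). Not NE.
(Max, High, Low): Plant 1 can switch to Medium (26 → 80). Not NE.
(Max, High, Medium): Plant 1 can switch to High (41 → 53). Not NE.

(Medium, High, Low) and (High, Medium, Medium) and (Max, Medium, Low)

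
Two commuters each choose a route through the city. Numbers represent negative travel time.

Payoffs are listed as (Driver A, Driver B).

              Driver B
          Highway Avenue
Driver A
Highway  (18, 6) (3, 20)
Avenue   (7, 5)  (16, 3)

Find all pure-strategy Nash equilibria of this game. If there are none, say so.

Driver A against Highway: payoffs 18, 7 → best response Highway.
Driver A against Avenue: payoffs 3, 16 → best response Avenue.
Driver B against Highway: payoffs 6, 20 → best response Avenue.
Driver B against Avenue: payoffs 5, 3 → best response Highway.
No profile is a mutual best response for all players.

No pure-strategy Nash equilibrium.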